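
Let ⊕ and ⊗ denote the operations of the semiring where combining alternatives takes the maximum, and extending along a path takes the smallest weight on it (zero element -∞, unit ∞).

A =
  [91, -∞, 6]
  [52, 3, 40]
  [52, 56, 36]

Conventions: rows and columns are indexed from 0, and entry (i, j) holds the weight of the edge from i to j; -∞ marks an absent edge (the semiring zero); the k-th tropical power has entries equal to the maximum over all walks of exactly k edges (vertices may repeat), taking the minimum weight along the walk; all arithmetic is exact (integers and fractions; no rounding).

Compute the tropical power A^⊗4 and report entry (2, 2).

A^⊗2:
  [91, 6, 6]
  [52, 40, 36]
  [52, 36, 40]
A^⊗3:
  [91, 6, 6]
  [52, 36, 40]
  [52, 40, 36]
A^⊗4:
  [91, 6, 6]
  [52, 40, 36]
  [52, 36, 40]
Key observation: the optimum is the walk 2->1->2->1->2, with weight 56 min 40 min 56 min 40 = 40.
Optimal value attained by: walk 2->1->2->1->2.
Answer: (A^⊗4)[2][2] = 40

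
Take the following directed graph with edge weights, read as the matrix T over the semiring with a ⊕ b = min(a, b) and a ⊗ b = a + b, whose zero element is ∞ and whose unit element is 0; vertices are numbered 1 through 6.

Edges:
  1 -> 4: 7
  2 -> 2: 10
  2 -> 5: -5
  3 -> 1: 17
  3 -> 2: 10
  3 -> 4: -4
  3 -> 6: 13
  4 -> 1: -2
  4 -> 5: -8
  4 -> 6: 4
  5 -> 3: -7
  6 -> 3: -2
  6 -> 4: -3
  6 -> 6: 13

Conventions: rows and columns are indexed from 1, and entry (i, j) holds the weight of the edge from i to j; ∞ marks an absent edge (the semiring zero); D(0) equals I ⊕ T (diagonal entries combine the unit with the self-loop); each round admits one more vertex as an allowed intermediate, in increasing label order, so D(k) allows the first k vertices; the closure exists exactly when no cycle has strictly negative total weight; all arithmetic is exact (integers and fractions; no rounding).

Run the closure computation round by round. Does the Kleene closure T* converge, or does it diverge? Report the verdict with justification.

D(0):
  [0, ∞, ∞, 7, ∞, ∞]
  [∞, 0, ∞, ∞, -5, ∞]
  [17, 10, 0, -4, ∞, 13]
  [-2, ∞, ∞, 0, -8, 4]
  [∞, ∞, -7, ∞, 0, ∞]
  [∞, ∞, -2, -3, ∞, 0]
D(1):
  [0, ∞, ∞, 7, ∞, ∞]
  [∞, 0, ∞, ∞, -5, ∞]
  [17, 10, 0, -4, ∞, 13]
  [-2, ∞, ∞, 0, -8, 4]
  [∞, ∞, -7, ∞, 0, ∞]
  [∞, ∞, -2, -3, ∞, 0]
D(2):
  [0, ∞, ∞, 7, ∞, ∞]
  [∞, 0, ∞, ∞, -5, ∞]
  [17, 10, 0, -4, 5, 13]
  [-2, ∞, ∞, 0, -8, 4]
  [∞, ∞, -7, ∞, 0, ∞]
  [∞, ∞, -2, -3, ∞, 0]
Detection: at round 3, diagonal entry (5, 5) turns strictly negative.
Key observation: the cycle 5->3->2->5 has total weight (-7) + 10 + (-5), which is strictly negative.
Answer: DIVERGES — negative cycle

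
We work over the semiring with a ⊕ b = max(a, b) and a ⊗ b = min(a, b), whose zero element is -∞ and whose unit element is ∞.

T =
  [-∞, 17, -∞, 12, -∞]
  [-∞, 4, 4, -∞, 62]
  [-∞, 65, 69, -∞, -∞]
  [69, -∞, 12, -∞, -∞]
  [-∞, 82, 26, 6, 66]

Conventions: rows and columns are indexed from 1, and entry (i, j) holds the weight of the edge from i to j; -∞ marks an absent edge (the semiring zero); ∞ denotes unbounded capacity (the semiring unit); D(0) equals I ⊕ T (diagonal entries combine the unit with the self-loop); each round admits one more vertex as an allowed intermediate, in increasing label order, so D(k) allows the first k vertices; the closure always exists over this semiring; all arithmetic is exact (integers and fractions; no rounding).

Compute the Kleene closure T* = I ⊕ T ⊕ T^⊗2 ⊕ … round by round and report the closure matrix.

D(0):
  [∞, 17, -∞, 12, -∞]
  [-∞, ∞, 4, -∞, 62]
  [-∞, 65, ∞, -∞, -∞]
  [69, -∞, 12, ∞, -∞]
  [-∞, 82, 26, 6, ∞]
D(1):
  [∞, 17, -∞, 12, -∞]
  [-∞, ∞, 4, -∞, 62]
  [-∞, 65, ∞, -∞, -∞]
  [69, 17, 12, ∞, -∞]
  [-∞, 82, 26, 6, ∞]
D(2):
  [∞, 17, 4, 12, 17]
  [-∞, ∞, 4, -∞, 62]
  [-∞, 65, ∞, -∞, 62]
  [69, 17, 12, ∞, 17]
  [-∞, 82, 26, 6, ∞]
D(3):
  [∞, 17, 4, 12, 17]
  [-∞, ∞, 4, -∞, 62]
  [-∞, 65, ∞, -∞, 62]
  [69, 17, 12, ∞, 17]
  [-∞, 82, 26, 6, ∞]
D(4):
  [∞, 17, 12, 12, 17]
  [-∞, ∞, 4, -∞, 62]
  [-∞, 65, ∞, -∞, 62]
  [69, 17, 12, ∞, 17]
  [6, 82, 26, 6, ∞]
D(5):
  [∞, 17, 17, 12, 17]
  [6, ∞, 26, 6, 62]
  [6, 65, ∞, 6, 62]
  [69, 17, 17, ∞, 17]
  [6, 82, 26, 6, ∞]
Answer: T* = [[∞, 17, 17, 12, 17], [6, ∞, 26, 6, 62], [6, 65, ∞, 6, 62], [69, 17, 17, ∞, 17], [6, 82, 26, 6, ∞]]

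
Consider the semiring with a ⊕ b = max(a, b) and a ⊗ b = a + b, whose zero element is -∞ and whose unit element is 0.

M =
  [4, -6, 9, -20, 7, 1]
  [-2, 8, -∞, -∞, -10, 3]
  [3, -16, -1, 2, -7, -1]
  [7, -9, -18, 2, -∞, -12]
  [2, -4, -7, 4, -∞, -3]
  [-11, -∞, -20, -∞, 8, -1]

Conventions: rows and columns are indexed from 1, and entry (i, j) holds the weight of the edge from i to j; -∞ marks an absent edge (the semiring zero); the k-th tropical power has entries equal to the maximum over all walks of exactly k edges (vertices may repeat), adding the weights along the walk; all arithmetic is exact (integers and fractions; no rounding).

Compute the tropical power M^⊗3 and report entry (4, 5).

M^⊗2:
  [12, 3, 13, 11, 11, 8]
  [6, 16, 7, -6, 11, 11]
  [9, -3, 12, 4, 10, 4]
  [11, 1, 16, 4, 14, 8]
  [11, 4, 11, 6, 9, 3]
  [10, 4, 1, 12, 7, 5]
M^⊗3:
  [18, 11, 21, 15, 19, 13]
  [14, 24, 15, 15, 19, 19]
  [15, 6, 18, 14, 16, 11]
  [19, 10, 20, 18, 18, 15]
  [15, 12, 20, 13, 18, 12]
  [19, 12, 19, 14, 17, 11]
Key observation: the optimum is the walk 4->1->1->5, with weight 7 + 4 + 7 = 18.
Optimal value attained by: walk 4->1->1->5.
Answer: (M^⊗3)[4][5] = 18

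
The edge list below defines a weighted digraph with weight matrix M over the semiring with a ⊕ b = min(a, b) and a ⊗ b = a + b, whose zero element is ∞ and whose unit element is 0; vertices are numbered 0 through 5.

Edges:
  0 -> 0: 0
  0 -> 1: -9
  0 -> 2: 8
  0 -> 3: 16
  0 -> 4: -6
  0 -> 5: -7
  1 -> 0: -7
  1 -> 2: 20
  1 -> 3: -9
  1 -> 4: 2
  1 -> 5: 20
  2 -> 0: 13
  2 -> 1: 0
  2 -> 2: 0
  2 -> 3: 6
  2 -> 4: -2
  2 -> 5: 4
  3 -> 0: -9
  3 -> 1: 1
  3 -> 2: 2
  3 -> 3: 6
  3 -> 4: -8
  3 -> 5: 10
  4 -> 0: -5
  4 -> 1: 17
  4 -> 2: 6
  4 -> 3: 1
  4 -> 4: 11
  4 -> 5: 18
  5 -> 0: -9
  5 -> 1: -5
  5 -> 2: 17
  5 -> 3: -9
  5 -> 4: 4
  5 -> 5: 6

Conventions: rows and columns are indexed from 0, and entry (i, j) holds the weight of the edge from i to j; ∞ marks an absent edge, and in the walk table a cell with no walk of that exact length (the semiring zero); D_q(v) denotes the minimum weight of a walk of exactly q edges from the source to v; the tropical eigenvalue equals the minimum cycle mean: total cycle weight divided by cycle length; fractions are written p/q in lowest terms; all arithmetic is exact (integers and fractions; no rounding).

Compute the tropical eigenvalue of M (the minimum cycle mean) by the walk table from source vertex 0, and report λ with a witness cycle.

q=0: [0, ∞, ∞, ∞, ∞, ∞]
q=1: [0, -9, 8, 16, -6, -7]
q=2: [-16, -12, 0, -18, -7, -7]
q=3: [-27, -25, -16, -21, -26, -23]
q=4: [-32, -36, -20, -34, -33, -34]
q=5: [-43, -41, -32, -45, -42, -39]
q=6: [-54, -52, -43, -50, -53, -50]
Optimal cycle mean attained by: cycle 0->1->3->0, total (-9) + (-9) + (-9), length 3.
Answer: λ = -9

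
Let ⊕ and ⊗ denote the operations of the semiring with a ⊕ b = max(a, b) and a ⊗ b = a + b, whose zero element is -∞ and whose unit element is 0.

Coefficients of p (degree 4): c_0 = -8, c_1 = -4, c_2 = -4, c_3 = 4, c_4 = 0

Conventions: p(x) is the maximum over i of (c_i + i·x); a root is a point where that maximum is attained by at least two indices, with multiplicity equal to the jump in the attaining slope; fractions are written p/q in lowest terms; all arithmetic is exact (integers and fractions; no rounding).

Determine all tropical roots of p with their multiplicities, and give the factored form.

hull edge (i=0, c=-8) to (i=3, c=4): slope 4, span 3
hull edge (i=3, c=4) to (i=4, c=0): slope -4, span 1
Factored form: p(x) = 0 ⊗ (x ⊕ (-4)) ⊗ (x ⊕ (-4)) ⊗ (x ⊕ (-4)) ⊗ (x ⊕ 4)
Answer: roots = -4 (mult 3), 4 (mult 1)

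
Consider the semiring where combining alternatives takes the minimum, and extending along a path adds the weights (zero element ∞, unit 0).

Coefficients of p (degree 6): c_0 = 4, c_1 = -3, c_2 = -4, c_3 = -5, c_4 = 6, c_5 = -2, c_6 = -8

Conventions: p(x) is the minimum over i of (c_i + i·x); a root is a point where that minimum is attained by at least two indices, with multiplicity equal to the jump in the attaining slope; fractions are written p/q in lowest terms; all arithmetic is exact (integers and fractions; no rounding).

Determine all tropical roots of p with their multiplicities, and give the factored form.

hull edge (i=0, c=4) to (i=1, c=-3): slope -7, span 1
hull edge (i=1, c=-3) to (i=6, c=-8): slope -1, span 5
Factored form: p(x) = -8 ⊗ (x ⊕ 1) ⊗ (x ⊕ 1) ⊗ (x ⊕ 1) ⊗ (x ⊕ 1) ⊗ (x ⊕ 1) ⊗ (x ⊕ 7)
Answer: roots = 1 (mult 5), 7 (mult 1)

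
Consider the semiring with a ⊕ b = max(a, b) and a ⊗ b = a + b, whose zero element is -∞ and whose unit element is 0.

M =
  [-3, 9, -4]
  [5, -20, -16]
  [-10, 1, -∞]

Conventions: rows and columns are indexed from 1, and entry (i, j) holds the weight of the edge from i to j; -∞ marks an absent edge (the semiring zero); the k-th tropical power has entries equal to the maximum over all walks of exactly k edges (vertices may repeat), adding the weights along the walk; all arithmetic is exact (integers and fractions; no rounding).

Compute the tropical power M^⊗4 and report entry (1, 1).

M^⊗2:
  [14, 6, -7]
  [2, 14, 1]
  [6, -1, -14]
M^⊗3:
  [11, 23, 10]
  [19, 11, -2]
  [4, 15, 2]
M^⊗4:
  [28, 20, 7]
  [16, 28, 15]
  [20, 13, 0]
Key observation: the optimum is the walk 1->2->1->2->1, with weight 9 + 5 + 9 + 5 = 28.
Optimal value attained by: walk 1->2->1->2->1.
Answer: (M^⊗4)[1][1] = 28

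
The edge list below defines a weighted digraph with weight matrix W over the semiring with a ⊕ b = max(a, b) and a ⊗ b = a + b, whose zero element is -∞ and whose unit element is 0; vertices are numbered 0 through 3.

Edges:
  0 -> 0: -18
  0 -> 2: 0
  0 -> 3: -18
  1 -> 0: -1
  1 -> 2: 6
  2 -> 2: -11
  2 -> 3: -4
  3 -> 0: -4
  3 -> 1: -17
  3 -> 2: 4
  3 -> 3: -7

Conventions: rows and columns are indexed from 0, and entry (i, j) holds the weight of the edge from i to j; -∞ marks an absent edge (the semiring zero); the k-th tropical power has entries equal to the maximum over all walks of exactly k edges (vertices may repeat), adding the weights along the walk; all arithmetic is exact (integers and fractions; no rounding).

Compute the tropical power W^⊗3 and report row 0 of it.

W^⊗2:
  [-22, -35, -11, -4]
  [-19, -∞, -1, 2]
  [-8, -21, 0, -11]
  [-11, -24, -3, 0]
W^⊗3:
  [-8, -21, 0, -11]
  [-2, -15, 6, -5]
  [-15, -28, -7, -4]
  [-4, -17, 4, -7]
Answer: row 0 of W^⊗3 = [-8, -21, 0, -11]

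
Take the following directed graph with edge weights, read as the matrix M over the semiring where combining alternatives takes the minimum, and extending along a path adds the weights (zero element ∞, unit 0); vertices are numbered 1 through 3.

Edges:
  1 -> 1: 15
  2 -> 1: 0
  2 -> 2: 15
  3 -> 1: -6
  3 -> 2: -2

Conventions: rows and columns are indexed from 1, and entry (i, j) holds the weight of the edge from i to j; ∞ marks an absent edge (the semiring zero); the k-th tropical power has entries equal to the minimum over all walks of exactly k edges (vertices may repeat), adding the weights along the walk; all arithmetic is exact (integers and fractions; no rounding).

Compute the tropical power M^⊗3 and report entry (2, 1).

M^⊗2:
  [30, ∞, ∞]
  [15, 30, ∞]
  [-2, 13, ∞]
M^⊗3:
  [45, ∞, ∞]
  [30, 45, ∞]
  [13, 28, ∞]
Key observation: the optimum is the walk 2->1->1->1, with weight 0 + 15 + 15 = 30.
Optimal value attained by: walk 2->1->1->1.
Answer: (M^⊗3)[2][1] = 30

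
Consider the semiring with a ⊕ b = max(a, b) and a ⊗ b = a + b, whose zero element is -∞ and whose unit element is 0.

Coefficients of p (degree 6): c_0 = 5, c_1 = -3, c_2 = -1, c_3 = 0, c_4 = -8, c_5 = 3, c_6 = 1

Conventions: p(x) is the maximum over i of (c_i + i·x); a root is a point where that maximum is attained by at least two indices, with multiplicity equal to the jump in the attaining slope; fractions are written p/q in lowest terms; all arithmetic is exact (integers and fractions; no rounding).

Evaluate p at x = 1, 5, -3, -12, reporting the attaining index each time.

p(1) = max(5+0·1=5, -3+1·1=-2, -1+2·1=1, 0+3·1=3, -8+4·1=-4, 3+5·1=8, 1+6·1=7) = 8 (attained by i=5)
p(5) = max(5+0·5=5, -3+1·5=2, -1+2·5=9, 0+3·5=15, -8+4·5=12, 3+5·5=28, 1+6·5=31) = 31 (attained by i=6)
p(-3) = max(5+0·(-3)=5, -3+1·(-3)=-6, -1+2·(-3)=-7, 0+3·(-3)=-9, -8+4·(-3)=-20, 3+5·(-3)=-12, 1+6·(-3)=-17) = 5 (attained by i=0)
p(-12) = max(5+0·(-12)=5, -3+1·(-12)=-15, -1+2·(-12)=-25, 0+3·(-12)=-36, -8+4·(-12)=-56, 3+5·(-12)=-57, 1+6·(-12)=-71) = 5 (attained by i=0)
Answer: p(1) = 8; p(5) = 31; p(-3) = 5; p(-12) = 5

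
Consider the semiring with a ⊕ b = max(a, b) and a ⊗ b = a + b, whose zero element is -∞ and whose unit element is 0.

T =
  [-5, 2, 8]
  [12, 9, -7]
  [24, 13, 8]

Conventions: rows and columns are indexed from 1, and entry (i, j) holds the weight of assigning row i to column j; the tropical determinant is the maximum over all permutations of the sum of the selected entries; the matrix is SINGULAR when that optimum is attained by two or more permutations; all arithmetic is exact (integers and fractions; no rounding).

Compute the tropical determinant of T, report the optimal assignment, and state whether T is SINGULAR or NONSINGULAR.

σ = (1, 2, 3): (-5) + 9 + 8 = 12
σ = (1, 3, 2): (-5) + (-7) + 13 = 1
σ = (2, 1, 3): 2 + 12 + 8 = 22
σ = (2, 3, 1): 2 + (-7) + 24 = 19
σ = (3, 1, 2): 8 + 12 + 13 = 33
σ = (3, 2, 1): 8 + 9 + 24 = 41
Optimal value attained by: σ = (3, 2, 1).
Answer: det⊕(T) = 41; verdict: NONSINGULAR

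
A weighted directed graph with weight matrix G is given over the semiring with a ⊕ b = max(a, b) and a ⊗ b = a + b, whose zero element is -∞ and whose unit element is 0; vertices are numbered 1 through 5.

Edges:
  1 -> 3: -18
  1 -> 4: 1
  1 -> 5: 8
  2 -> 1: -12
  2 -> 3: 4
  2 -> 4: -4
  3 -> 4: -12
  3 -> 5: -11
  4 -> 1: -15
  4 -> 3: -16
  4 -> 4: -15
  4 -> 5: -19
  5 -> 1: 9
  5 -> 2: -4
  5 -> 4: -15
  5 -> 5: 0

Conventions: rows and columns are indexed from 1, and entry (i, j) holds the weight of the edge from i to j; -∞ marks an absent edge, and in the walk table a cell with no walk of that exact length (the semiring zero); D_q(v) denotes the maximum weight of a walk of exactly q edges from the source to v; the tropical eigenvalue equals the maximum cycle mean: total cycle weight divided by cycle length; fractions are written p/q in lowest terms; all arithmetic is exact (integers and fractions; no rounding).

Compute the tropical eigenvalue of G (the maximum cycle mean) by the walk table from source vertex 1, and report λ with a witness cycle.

q=0: [0, -∞, -∞, -∞, -∞]
q=1: [-∞, -∞, -18, 1, 8]
q=2: [17, 4, -15, -7, 8]
q=3: [17, 4, 8, 18, 25]
q=4: [34, 21, 8, 18, 25]
q=5: [34, 21, 25, 35, 42]
Optimal cycle mean attained by: cycle 1->5->1, total 8 + 9, length 2.
Answer: λ = 17/2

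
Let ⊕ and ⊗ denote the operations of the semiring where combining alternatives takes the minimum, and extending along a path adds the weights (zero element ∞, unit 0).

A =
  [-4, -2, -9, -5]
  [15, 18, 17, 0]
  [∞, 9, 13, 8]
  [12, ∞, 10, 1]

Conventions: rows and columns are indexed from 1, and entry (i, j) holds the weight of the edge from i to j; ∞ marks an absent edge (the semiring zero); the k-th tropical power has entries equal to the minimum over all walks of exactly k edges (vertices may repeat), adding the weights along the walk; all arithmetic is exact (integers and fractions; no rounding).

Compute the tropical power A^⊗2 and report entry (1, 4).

A^⊗2:
  [-8, -6, -13, -9]
  [11, 13, 6, 1]
  [20, 22, 18, 9]
  [8, 10, 3, 2]
Key observation: the optimum is the walk 1->1->4, with weight (-4) + (-5) = -9.
Optimal value attained by: walk 1->1->4.
Answer: (A^⊗2)[1][4] = -9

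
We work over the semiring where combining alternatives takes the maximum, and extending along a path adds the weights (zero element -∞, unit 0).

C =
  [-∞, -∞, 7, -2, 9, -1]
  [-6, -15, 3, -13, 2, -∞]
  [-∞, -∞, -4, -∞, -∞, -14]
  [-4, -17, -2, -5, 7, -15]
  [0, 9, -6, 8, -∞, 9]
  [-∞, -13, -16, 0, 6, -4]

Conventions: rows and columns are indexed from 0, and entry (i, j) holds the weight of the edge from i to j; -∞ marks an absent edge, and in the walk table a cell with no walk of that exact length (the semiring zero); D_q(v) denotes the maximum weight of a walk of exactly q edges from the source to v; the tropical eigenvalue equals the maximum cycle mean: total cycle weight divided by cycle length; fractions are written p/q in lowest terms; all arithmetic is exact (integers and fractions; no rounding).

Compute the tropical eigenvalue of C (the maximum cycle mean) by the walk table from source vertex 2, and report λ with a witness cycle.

q=0: [-∞, -∞, 0, -∞, -∞, -∞]
q=1: [-∞, -∞, -4, -∞, -∞, -14]
q=2: [-∞, -27, -8, -14, -8, -18]
q=3: [-8, 1, -12, 0, -7, 1]
q=4: [-4, 2, 4, 1, 7, 2]
q=5: [7, 16, 5, 15, 8, 16]
q=6: [11, 17, 19, 16, 22, 17]
Optimal cycle mean attained by: cycle 3->4->3, total 7 + 8, length 2.
Answer: λ = 15/2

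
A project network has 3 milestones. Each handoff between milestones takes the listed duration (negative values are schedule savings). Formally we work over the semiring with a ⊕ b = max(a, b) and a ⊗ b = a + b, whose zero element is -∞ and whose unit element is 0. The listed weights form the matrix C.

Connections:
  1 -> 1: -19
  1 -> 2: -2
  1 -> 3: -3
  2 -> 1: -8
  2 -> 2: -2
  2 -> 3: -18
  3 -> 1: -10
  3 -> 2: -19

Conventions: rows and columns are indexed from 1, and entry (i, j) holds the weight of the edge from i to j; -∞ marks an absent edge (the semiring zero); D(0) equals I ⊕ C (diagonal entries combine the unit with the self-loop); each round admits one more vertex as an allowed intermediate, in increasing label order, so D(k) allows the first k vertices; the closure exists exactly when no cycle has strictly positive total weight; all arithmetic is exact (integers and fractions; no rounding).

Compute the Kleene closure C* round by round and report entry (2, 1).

D(0):
  [0, -2, -3]
  [-8, 0, -18]
  [-10, -19, 0]
D(1):
  [0, -2, -3]
  [-8, 0, -11]
  [-10, -12, 0]
D(2):
  [0, -2, -3]
  [-8, 0, -11]
  [-10, -12, 0]
D(3):
  [0, -2, -3]
  [-8, 0, -11]
  [-10, -12, 0]
Answer: C*[2][1] = -8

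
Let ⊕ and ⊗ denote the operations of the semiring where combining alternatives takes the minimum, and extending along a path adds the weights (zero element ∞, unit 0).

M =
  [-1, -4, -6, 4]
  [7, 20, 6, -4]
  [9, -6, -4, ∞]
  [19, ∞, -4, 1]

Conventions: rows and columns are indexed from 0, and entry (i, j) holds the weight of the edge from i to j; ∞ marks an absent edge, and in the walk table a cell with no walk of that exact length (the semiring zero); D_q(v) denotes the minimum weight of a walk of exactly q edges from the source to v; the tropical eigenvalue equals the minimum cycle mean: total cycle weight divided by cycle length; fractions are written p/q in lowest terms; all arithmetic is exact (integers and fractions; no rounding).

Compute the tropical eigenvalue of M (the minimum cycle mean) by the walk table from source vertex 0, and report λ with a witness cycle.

q=0: [0, ∞, ∞, ∞]
q=1: [-1, -4, -6, 4]
q=2: [-2, -12, -10, -8]
q=3: [-5, -16, -14, -16]
q=4: [-9, -20, -20, -20]
Optimal cycle mean attained by: cycle 1->3->2->1, total (-4) + (-4) + (-6), length 3.
Answer: λ = -14/3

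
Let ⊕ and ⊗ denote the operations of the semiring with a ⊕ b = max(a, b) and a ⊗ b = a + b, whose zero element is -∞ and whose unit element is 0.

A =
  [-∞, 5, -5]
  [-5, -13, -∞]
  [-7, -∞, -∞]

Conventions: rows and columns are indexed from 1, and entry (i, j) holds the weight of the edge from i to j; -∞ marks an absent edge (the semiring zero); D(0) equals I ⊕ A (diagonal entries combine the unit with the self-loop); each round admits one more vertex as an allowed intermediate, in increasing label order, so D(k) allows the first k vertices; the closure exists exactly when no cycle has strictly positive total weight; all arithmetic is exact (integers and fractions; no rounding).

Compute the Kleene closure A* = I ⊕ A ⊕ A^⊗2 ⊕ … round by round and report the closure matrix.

D(0):
  [0, 5, -5]
  [-5, 0, -∞]
  [-7, -∞, 0]
D(1):
  [0, 5, -5]
  [-5, 0, -10]
  [-7, -2, 0]
D(2):
  [0, 5, -5]
  [-5, 0, -10]
  [-7, -2, 0]
D(3):
  [0, 5, -5]
  [-5, 0, -10]
  [-7, -2, 0]
Answer: A* = [[0, 5, -5], [-5, 0, -10], [-7, -2, 0]]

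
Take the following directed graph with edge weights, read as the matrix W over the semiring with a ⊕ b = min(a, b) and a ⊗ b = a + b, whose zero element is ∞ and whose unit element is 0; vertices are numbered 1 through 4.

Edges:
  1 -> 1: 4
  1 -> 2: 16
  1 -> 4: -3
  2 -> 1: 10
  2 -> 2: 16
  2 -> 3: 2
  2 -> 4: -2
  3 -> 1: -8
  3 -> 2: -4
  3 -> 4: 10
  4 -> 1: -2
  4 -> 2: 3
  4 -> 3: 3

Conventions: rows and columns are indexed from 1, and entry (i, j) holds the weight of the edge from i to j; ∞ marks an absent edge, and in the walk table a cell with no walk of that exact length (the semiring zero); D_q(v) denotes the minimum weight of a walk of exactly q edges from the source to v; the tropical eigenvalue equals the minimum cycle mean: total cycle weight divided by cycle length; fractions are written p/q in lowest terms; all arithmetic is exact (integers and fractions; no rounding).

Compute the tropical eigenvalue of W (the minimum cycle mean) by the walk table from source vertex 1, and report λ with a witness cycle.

q=0: [0, ∞, ∞, ∞]
q=1: [4, 16, ∞, -3]
q=2: [-5, 0, 0, 1]
q=3: [-8, -4, 2, -8]
q=4: [-10, -5, -5, -11]
Optimal cycle mean attained by: cycle 1->4->3->1, total (-3) + 3 + (-8), length 3.
Answer: λ = -8/3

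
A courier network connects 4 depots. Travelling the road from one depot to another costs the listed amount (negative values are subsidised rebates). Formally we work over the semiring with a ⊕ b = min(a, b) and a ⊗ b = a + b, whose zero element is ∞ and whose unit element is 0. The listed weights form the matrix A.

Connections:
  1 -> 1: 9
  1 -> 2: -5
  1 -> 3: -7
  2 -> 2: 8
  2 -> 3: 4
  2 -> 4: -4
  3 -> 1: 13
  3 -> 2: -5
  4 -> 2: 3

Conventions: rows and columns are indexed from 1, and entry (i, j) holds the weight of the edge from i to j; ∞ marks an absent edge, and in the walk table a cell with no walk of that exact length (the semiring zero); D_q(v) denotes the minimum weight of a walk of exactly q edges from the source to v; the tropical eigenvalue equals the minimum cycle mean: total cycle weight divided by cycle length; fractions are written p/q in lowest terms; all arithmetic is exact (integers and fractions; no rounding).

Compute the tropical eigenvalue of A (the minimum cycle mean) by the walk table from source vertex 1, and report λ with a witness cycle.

q=0: [0, ∞, ∞, ∞]
q=1: [9, -5, -7, ∞]
q=2: [6, -12, -1, -9]
q=3: [12, -6, -8, -16]
q=4: [5, -13, -2, -10]
Optimal cycle mean attained by: cycle 2->3->2, total 4 + (-5), length 2.
Answer: λ = -1/2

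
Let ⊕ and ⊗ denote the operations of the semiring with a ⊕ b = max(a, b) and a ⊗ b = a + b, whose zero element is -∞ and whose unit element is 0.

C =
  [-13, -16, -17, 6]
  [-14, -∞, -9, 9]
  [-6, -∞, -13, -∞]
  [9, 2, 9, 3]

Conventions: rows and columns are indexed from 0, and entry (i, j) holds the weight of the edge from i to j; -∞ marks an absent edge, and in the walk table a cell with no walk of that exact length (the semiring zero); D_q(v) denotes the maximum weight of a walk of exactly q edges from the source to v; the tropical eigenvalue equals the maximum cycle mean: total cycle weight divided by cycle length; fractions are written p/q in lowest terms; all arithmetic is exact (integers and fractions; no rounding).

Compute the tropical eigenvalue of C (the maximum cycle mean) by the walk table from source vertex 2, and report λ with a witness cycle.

q=0: [-∞, -∞, 0, -∞]
q=1: [-6, -∞, -13, -∞]
q=2: [-19, -22, -23, 0]
q=3: [9, 2, 9, 3]
q=4: [12, 5, 12, 15]
Optimal cycle mean attained by: cycle 0->3->0, total 6 + 9, length 2.
Answer: λ = 15/2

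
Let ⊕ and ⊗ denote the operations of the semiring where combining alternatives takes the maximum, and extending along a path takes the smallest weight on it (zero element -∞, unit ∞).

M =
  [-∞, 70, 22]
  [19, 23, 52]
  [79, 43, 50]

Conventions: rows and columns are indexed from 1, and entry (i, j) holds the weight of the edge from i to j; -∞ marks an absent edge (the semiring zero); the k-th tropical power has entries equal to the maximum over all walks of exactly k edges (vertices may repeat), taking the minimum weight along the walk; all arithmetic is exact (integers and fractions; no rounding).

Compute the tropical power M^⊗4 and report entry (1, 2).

M^⊗2:
  [22, 23, 52]
  [52, 43, 50]
  [50, 70, 50]
M^⊗3:
  [52, 43, 50]
  [50, 52, 50]
  [50, 50, 52]
M^⊗4:
  [50, 52, 50]
  [50, 50, 52]
  [52, 50, 50]
Key observation: the optimum is the walk 1->2->3->1->2, with weight 70 min 52 min 79 min 70 = 52.
Optimal value attained by: walk 1->2->3->1->2.
Answer: (M^⊗4)[1][2] = 52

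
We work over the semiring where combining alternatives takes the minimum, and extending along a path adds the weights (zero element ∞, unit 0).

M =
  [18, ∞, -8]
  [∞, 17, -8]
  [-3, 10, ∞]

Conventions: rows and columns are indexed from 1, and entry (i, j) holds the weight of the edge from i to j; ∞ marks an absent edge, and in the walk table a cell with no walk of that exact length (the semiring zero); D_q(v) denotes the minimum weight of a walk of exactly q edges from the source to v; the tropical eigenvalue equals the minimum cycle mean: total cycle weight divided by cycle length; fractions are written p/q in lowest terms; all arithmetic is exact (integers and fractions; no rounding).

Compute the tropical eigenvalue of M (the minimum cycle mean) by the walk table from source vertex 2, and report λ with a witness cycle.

q=0: [∞, 0, ∞]
q=1: [∞, 17, -8]
q=2: [-11, 2, 9]
q=3: [6, 19, -19]
Optimal cycle mean attained by: cycle 1->3->1, total (-8) + (-3), length 2.
Answer: λ = -11/2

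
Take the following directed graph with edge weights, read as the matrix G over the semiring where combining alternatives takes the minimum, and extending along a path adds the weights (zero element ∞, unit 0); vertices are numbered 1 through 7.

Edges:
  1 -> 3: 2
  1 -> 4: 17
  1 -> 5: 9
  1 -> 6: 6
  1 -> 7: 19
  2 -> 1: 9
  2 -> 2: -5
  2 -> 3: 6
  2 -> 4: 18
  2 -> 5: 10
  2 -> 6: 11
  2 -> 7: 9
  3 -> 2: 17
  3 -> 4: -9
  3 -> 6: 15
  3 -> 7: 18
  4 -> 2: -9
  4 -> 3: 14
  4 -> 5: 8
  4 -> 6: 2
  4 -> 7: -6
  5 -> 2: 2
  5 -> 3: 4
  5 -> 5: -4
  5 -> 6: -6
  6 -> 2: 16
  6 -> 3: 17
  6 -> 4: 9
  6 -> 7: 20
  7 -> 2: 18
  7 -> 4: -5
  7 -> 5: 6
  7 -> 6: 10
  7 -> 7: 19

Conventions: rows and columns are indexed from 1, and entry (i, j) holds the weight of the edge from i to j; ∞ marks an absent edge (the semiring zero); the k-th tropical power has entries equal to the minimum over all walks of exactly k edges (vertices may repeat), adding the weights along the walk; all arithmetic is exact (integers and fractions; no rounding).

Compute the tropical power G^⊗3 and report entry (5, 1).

G^⊗2:
  [∞, 8, 13, -7, 5, 3, 11]
  [4, -10, 1, -3, 5, 4, 4]
  [26, -18, 5, 13, -1, -7, -15]
  [0, -14, -3, -11, 0, 2, 0]
  [11, -3, 0, -5, -8, -10, 11]
  [25, 0, 22, 8, 17, 11, 3]
  [27, -14, 9, 14, 2, -3, -11]
G^⊗3:
  [17, -16, 7, 4, 1, -5, -13]
  [-1, -15, -4, -8, 0, -1, -9]
  [-9, -23, -12, -20, -9, -7, -9]
  [-5, -20, -8, -12, -4, -9, -17]
  [6, -14, -4, -9, -12, -14, -11]
  [9, -5, 6, -2, 9, 10, 2]
  [-5, -19, -8, -16, -5, -4, -5]
Key observation: the optimum is the walk 5->2->2->1, with weight 2 + (-5) + 9 = 6.
Optimal value attained by: walk 5->2->2->1.
Answer: (G^⊗3)[5][1] = 6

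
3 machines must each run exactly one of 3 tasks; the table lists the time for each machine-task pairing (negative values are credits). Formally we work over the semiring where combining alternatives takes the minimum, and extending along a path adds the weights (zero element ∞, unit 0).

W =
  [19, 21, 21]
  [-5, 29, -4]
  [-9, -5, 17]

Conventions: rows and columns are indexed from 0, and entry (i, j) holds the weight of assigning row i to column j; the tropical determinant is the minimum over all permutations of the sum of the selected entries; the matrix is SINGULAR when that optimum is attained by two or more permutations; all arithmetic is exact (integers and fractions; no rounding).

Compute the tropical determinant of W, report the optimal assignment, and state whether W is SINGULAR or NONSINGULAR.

σ = (0, 1, 2): 19 + 29 + 17 = 65
σ = (0, 2, 1): 19 + (-4) + (-5) = 10
σ = (1, 0, 2): 21 + (-5) + 17 = 33
σ = (1, 2, 0): 21 + (-4) + (-9) = 8
σ = (2, 0, 1): 21 + (-5) + (-5) = 11
σ = (2, 1, 0): 21 + 29 + (-9) = 41
Optimal value attained by: σ = (1, 2, 0).
Answer: det⊕(W) = 8; verdict: NONSINGULAR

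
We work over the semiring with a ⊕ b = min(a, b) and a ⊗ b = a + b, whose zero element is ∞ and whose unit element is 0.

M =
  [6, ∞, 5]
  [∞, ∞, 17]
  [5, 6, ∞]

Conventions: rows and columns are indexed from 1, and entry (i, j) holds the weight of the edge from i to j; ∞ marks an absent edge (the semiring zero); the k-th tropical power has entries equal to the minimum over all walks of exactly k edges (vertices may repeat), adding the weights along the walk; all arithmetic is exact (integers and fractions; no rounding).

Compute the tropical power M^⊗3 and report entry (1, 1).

M^⊗2:
  [10, 11, 11]
  [22, 23, ∞]
  [11, ∞, 10]
M^⊗3:
  [16, 17, 15]
  [28, ∞, 27]
  [15, 16, 16]
Key observation: the optimum is the walk 1->1->3->1, with weight 6 + 5 + 5 = 16.
Optimal value attained by: walk 1->1->3->1.
Answer: (M^⊗3)[1][1] = 16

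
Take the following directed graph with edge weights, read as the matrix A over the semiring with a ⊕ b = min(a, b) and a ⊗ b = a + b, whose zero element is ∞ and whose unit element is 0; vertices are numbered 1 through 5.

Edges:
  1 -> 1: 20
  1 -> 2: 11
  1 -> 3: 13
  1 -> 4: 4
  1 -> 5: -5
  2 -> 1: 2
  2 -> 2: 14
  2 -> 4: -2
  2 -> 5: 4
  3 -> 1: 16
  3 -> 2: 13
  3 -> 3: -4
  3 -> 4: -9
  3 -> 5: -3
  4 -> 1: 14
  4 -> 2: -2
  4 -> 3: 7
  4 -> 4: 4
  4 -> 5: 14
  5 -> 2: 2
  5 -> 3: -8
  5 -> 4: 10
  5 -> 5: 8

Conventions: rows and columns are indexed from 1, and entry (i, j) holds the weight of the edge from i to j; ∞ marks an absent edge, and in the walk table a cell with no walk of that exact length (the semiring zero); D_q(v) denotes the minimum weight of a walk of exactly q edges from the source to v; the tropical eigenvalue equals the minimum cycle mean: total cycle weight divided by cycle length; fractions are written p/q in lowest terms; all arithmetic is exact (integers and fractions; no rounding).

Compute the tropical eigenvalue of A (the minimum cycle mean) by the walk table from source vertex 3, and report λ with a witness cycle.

q=0: [∞, ∞, 0, ∞, ∞]
q=1: [16, 13, -4, -9, -3]
q=2: [5, -11, -11, -13, -7]
q=3: [-9, -15, -15, -20, -14]
q=4: [-13, -22, -22, -24, -18]
q=5: [-20, -26, -26, -31, -25]
Optimal cycle mean attained by: cycle 3->5->3, total (-3) + (-8), length 2.
Answer: λ = -11/2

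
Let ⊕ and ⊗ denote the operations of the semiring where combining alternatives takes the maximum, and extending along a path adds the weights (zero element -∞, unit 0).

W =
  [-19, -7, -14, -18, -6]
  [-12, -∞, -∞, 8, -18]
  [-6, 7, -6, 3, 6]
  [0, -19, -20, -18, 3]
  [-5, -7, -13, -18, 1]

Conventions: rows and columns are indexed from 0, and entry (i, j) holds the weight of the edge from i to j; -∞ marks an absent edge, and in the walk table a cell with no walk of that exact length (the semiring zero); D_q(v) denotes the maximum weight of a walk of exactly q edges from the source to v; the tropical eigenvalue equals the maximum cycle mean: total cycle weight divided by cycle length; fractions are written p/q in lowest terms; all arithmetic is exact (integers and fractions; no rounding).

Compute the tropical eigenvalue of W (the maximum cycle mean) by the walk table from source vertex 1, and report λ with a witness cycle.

q=0: [-∞, 0, -∞, -∞, -∞]
q=1: [-12, -∞, -∞, 8, -18]
q=2: [8, -11, -12, -10, 11]
q=3: [6, 4, -2, -3, 12]
q=4: [7, 5, -1, 12, 13]
q=5: [12, 6, 0, 13, 15]
Optimal cycle mean attained by: cycle 1->3->4->1, total 8 + 3 + (-7), length 3.
Answer: λ = 4/3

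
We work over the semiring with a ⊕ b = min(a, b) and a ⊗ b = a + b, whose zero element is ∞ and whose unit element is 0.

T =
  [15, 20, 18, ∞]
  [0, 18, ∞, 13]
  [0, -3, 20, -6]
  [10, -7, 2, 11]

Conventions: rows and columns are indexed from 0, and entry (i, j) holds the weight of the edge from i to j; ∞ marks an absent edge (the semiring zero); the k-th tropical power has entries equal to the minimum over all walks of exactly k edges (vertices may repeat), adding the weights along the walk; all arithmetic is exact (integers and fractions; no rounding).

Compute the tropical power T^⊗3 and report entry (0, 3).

T^⊗2:
  [18, 15, 33, 12]
  [15, 6, 15, 24]
  [-3, -13, -4, 5]
  [-7, -1, 13, -4]
T^⊗3:
  [15, 5, 14, 23]
  [6, 12, 26, 9]
  [-13, -7, 7, -10]
  [-1, -11, -2, 7]
Key observation: the optimum is the walk 0->2->3->3, with weight 18 + (-6) + 11 = 23.
Optimal value attained by: walk 0->2->3->3.
Answer: (T^⊗3)[0][3] = 23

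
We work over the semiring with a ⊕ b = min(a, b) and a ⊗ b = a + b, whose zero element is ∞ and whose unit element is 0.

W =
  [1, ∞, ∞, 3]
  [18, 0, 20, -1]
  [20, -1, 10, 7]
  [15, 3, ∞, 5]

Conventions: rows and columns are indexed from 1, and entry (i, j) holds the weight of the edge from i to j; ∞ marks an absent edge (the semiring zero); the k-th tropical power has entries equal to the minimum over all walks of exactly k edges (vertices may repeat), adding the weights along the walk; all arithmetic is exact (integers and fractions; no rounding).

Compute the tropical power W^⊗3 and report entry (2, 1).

W^⊗2:
  [2, 6, ∞, 4]
  [14, 0, 20, -1]
  [17, -1, 19, -2]
  [16, 3, 23, 2]
W^⊗3:
  [3, 6, 26, 5]
  [14, 0, 20, -1]
  [13, -1, 19, -2]
  [17, 3, 23, 2]
Key observation: the optimum is the walk 2->2->4->1, with weight 0 + (-1) + 15 = 14.
Optimal value attained by: walk 2->2->4->1.
Answer: (W^⊗3)[2][1] = 14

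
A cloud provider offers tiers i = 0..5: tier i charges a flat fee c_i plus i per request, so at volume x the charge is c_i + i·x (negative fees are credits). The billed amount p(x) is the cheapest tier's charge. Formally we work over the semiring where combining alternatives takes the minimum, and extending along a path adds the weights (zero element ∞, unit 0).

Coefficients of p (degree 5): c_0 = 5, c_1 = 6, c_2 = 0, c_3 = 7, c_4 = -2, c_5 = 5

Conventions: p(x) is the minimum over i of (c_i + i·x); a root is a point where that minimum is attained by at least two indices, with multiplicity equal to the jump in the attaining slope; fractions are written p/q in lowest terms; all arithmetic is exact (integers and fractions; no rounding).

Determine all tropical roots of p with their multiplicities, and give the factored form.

hull edge (i=0, c=5) to (i=2, c=0): slope -5/2, span 2
hull edge (i=2, c=0) to (i=4, c=-2): slope -1, span 2
hull edge (i=4, c=-2) to (i=5, c=5): slope 7, span 1
Factored form: p(x) = 5 ⊗ (x ⊕ (-7)) ⊗ (x ⊕ 1) ⊗ (x ⊕ 1) ⊗ (x ⊕ 5/2) ⊗ (x ⊕ 5/2)
Answer: roots = -7 (mult 1), 1 (mult 2), 5/2 (mult 2)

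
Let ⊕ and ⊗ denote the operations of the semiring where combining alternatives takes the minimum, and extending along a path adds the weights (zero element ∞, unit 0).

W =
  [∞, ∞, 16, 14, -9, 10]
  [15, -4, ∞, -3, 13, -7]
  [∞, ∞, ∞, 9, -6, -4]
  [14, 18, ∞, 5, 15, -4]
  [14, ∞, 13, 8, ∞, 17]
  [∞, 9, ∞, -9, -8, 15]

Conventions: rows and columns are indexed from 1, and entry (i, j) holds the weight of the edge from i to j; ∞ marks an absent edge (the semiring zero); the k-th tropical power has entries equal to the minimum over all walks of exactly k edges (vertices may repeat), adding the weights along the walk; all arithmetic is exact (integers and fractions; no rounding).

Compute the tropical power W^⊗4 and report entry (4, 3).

W^⊗2:
  [5, 19, 4, -1, 2, 8]
  [11, -8, 26, -16, -15, -11]
  [8, 5, 7, -13, -12, 5]
  [19, 5, 28, -13, -12, 1]
  [22, 26, 30, 8, 5, 4]
  [5, 5, 5, -4, 6, -13]
W^⊗3:
  [13, 15, 15, -1, -4, -5]
  [-2, -12, -2, -20, -19, -20]
  [1, 1, 1, -8, -3, -17]
  [1, 1, 1, -8, -7, -17]
  [19, 13, 18, -5, -4, 4]
  [10, -4, 19, -22, -21, -8]
W^⊗4:
  [10, 4, 9, -14, -13, -5]
  [-6, -16, -6, -29, -28, -24]
  [6, -8, 10, -26, -25, -12]
  [6, -8, 6, -26, -25, -12]
  [9, 9, 9, -5, -4, -9]
  [-8, -8, -8, -17, -16, -26]
Key observation: the optimum is the walk 4->4->6->5->3, with weight 5 + (-4) + (-8) + 13 = 6.
Optimal value attained by: walk 4->4->6->5->3.
Answer: (W^⊗4)[4][3] = 6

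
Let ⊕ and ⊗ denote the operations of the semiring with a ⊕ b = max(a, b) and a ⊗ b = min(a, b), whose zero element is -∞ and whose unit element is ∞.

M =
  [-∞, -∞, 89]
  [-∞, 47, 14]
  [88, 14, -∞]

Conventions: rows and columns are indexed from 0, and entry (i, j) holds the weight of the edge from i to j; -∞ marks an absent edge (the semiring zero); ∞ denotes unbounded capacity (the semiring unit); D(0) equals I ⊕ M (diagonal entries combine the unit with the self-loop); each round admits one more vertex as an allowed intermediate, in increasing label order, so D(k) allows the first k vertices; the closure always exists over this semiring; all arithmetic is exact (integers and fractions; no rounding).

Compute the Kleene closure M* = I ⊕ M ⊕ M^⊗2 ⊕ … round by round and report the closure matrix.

D(0):
  [∞, -∞, 89]
  [-∞, ∞, 14]
  [88, 14, ∞]
D(1):
  [∞, -∞, 89]
  [-∞, ∞, 14]
  [88, 14, ∞]
D(2):
  [∞, -∞, 89]
  [-∞, ∞, 14]
  [88, 14, ∞]
D(3):
  [∞, 14, 89]
  [14, ∞, 14]
  [88, 14, ∞]
Answer: M* = [[∞, 14, 89], [14, ∞, 14], [88, 14, ∞]]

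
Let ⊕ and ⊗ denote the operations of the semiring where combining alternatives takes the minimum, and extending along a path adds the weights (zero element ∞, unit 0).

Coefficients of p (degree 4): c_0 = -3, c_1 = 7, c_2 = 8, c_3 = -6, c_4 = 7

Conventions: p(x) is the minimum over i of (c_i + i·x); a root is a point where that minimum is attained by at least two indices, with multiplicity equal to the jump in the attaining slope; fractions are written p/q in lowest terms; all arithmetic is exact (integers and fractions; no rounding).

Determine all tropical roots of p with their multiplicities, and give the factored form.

hull edge (i=0, c=-3) to (i=3, c=-6): slope -1, span 3
hull edge (i=3, c=-6) to (i=4, c=7): slope 13, span 1
Factored form: p(x) = 7 ⊗ (x ⊕ (-13)) ⊗ (x ⊕ 1) ⊗ (x ⊕ 1) ⊗ (x ⊕ 1)
Answer: roots = -13 (mult 1), 1 (mult 3)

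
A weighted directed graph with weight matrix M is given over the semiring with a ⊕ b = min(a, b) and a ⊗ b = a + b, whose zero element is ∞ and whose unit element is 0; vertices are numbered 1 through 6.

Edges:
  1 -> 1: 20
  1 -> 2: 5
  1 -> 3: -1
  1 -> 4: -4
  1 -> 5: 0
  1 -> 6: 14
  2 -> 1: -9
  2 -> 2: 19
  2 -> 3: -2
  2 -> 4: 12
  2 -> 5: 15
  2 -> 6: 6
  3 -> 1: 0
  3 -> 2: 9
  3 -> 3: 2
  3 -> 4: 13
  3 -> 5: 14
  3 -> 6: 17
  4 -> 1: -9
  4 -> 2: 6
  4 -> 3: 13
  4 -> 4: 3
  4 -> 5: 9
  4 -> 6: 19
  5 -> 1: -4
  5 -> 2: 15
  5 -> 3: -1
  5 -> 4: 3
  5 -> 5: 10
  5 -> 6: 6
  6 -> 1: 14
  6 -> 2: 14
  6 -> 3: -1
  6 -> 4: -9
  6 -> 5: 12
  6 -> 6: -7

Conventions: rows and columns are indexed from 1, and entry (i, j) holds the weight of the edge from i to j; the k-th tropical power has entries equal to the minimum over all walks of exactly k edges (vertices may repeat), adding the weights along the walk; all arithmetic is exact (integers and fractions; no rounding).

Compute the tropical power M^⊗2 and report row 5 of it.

M^⊗2:
  [-13, 2, -1, -1, 5, 6]
  [-2, -4, -10, -13, -9, -1]
  [0, 5, -1, -4, 0, 10]
  [-6, -4, -10, -13, -9, 5]
  [-6, 1, -5, -8, -4, -1]
  [-18, -3, -8, -16, 0, -14]
Answer: row 5 of M^⊗2 = [-6, 1, -5, -8, -4, -1]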